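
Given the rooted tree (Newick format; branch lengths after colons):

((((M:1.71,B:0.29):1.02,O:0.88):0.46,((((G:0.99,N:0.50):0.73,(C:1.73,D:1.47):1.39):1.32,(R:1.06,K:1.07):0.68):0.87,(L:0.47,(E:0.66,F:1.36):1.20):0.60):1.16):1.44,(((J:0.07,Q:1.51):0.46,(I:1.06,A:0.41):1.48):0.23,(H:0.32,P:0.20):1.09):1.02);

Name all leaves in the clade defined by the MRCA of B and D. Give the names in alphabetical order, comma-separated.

Tracing B: it sits inside (M,B).
Tracing D: it sits inside (C,D).
The smallest clade enclosing both is (((M,B),O),((((G,N),(C,D)),(R,K)),(L,(E,F)))); the answer is its 12 terminal taxa in alphabetical order.

B, C, D, E, F, G, K, L, M, N, O, R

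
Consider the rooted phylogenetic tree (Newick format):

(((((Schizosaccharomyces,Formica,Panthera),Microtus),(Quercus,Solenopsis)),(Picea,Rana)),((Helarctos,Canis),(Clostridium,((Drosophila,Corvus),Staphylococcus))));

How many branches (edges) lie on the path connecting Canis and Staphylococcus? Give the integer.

5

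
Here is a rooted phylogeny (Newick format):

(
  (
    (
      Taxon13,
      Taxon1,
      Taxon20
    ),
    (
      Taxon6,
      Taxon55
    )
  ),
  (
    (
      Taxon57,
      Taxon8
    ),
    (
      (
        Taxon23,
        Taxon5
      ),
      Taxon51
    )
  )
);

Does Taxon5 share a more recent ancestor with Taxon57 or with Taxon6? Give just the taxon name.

The MRCA of Taxon5 and Taxon57 subtends ((Taxon57,Taxon8),((Taxon23,Taxon5),Taxon51)) (5 taxa).
The MRCA of Taxon5 and Taxon6 is the root, subtending the entire tree (10 taxa).
The first is nested inside the second, so Taxon5 shares a more recent common ancestor with Taxon57.

Taxon57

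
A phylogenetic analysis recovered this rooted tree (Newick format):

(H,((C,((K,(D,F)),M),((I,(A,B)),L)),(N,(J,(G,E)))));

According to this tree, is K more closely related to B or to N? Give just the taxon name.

The MRCA of K and B subtends (C,((K,(D,F)),M),((I,(A,B)),L)) (9 taxa).
The MRCA of K and N subtends ((C,((K,(D,F)),M),((I,(A,B)),L)),(N,(J,(G,E)))) (13 taxa).
The first is nested inside the second, so K shares a more recent common ancestor with B.

B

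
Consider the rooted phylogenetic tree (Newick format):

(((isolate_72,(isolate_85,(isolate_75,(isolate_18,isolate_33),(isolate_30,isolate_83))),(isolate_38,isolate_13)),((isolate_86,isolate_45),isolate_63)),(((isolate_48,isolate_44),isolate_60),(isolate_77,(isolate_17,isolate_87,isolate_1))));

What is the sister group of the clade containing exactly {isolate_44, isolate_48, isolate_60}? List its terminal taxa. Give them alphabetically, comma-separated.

isolate_1, isolate_17, isolate_77, isolate_87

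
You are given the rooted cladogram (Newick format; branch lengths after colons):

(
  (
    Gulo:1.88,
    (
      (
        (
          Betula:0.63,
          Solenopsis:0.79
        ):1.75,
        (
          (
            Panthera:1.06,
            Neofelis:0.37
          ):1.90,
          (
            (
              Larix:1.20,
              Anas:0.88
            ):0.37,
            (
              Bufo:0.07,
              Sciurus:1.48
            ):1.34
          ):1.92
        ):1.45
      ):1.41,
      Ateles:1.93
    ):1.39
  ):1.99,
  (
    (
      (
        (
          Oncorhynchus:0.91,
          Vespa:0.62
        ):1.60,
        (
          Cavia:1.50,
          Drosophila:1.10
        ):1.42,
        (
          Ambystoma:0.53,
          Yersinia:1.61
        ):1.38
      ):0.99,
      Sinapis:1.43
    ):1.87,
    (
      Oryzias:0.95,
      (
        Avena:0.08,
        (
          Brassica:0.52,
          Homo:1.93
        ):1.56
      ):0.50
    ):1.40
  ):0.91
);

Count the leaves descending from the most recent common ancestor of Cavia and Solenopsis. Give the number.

21

The MRCA of Cavia and Solenopsis is the root, so the clade is the entire tree.
That clade contains 21 terminal taxa: Ambystoma, Anas, Ateles, Avena, Betula, Brassica, Bufo, Cavia, Drosophila, Gulo, Homo, Larix, Neofelis, Oncorhynchus, Oryzias, Panthera, Sciurus, Sinapis, Solenopsis, Vespa, Yersinia.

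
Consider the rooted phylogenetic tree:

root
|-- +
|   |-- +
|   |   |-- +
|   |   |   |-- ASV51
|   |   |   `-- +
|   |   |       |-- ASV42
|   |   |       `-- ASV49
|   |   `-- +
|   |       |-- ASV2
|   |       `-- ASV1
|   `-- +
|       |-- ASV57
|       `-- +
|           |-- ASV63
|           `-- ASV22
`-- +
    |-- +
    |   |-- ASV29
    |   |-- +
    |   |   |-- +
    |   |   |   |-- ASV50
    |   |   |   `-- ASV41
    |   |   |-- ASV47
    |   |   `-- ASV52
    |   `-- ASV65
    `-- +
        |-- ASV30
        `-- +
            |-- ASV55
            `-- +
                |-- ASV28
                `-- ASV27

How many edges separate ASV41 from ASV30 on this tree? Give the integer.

6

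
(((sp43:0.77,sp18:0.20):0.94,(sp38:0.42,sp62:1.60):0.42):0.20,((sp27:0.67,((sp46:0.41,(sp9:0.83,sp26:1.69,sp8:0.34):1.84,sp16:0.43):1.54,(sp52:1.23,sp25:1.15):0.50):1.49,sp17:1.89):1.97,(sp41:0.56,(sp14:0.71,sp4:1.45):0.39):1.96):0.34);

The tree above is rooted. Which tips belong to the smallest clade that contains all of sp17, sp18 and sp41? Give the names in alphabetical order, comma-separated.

sp14, sp16, sp17, sp18, sp25, sp26, sp27, sp38, sp4, sp41, sp43, sp46, sp52, sp62, sp8, sp9

Tracing sp17: it sits inside (sp27,((sp46,(sp9,sp26,sp8),sp16),(sp52,sp25)),sp17).
Tracing sp18: it sits inside (sp43,sp18).
Tracing sp41: it sits inside (sp41,(sp14,sp4)).
The smallest clade enclosing all 3 is the whole tree (their MRCA is the root), so the answer is all 16 tips in alphabetical order.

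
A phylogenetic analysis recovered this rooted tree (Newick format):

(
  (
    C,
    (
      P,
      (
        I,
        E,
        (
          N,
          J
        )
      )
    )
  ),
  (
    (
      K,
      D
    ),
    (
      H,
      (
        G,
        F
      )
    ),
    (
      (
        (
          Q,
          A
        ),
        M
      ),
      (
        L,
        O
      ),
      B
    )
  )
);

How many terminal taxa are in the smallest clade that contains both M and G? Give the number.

11

The MRCA of M and G is the node subtending ((K,D),(H,(G,F)),(((Q,A),M),(L,O),B)).
That clade contains 11 terminal taxa: A, B, D, F, G, H, K, L, M, O, Q.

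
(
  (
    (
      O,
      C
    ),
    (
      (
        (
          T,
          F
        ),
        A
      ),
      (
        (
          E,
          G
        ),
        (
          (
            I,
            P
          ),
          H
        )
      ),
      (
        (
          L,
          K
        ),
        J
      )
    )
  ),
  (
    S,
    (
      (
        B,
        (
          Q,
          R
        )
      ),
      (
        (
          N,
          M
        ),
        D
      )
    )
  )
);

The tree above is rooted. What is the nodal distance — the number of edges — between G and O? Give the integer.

6

The MRCA of G and O is the node subtending ((O,C),(((T,F),A),((E,G),((I,P),H)),((L,K),J))).
From G up to that node: 4 branches. From O up to the same node: 2 branches. Total: 4 + 2 = 6.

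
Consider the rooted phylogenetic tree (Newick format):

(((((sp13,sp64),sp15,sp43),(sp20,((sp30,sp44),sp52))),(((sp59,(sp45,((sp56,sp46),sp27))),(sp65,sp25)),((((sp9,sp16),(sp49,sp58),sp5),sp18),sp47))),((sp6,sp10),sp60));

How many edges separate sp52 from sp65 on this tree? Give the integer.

8

The MRCA of sp52 and sp65 is the node subtending ((((sp13,sp64),sp15,sp43),(sp20,((sp30,sp44),sp52))),(((sp59,(sp45,((sp56,sp46),sp27))),(sp65,sp25)),((((sp9,sp16),(sp49,sp58),sp5),sp18),sp47))).
From sp52 up to that node: 4 branches. From sp65 up to the same node: 4 branches. Total: 4 + 4 = 8.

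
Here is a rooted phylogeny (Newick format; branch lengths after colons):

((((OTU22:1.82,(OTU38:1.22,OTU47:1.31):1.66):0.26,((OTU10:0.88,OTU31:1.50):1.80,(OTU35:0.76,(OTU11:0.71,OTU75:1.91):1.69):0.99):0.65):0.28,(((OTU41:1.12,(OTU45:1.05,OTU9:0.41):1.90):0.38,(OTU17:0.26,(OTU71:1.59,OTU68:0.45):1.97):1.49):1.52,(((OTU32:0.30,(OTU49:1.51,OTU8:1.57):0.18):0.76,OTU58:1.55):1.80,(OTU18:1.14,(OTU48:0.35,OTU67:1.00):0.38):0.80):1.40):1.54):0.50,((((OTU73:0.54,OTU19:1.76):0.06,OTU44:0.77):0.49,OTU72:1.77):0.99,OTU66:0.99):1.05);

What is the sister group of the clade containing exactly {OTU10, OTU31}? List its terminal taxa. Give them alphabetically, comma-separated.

OTU11, OTU35, OTU75

The clade containing exactly {OTU10, OTU31} attaches to the tree at the node subtending ((OTU10,OTU31),(OTU35,(OTU11,OTU75))).
The other lineage descending from that same node — the sister group — is (OTU35,(OTU11,OTU75)); its 3 tips in alphabetical order are the answer.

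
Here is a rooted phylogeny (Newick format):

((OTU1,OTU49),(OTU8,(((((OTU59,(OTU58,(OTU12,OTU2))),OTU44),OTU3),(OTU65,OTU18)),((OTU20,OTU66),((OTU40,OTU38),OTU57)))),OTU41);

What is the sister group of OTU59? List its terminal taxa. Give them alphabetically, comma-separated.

OTU59 attaches to the tree at the node subtending (OTU59,(OTU58,(OTU12,OTU2))).
The other lineage descending from that same node — the sister group — is (OTU58,(OTU12,OTU2)); its 3 tips in alphabetical order are the answer.

OTU12, OTU2, OTU58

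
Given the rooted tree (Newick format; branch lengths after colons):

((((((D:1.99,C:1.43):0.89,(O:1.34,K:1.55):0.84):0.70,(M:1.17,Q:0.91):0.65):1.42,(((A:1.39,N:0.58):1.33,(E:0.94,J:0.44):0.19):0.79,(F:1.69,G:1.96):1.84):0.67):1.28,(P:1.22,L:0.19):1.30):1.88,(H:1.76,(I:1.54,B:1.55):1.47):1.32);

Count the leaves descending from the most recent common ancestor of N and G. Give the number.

6

The MRCA of N and G is the node subtending (((A,N),(E,J)),(F,G)).
That clade contains 6 terminal taxa: A, E, F, G, J, N.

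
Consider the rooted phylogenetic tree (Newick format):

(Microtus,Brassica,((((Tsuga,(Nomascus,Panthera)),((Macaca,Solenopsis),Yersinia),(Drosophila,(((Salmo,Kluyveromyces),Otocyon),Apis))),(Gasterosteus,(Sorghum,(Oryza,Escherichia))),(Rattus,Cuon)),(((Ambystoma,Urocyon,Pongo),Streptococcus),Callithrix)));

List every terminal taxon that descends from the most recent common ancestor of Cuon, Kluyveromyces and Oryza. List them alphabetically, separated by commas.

Tracing Cuon: it sits inside (Rattus,Cuon).
Tracing Kluyveromyces: it sits inside (Salmo,Kluyveromyces).
Tracing Oryza: it sits inside (Oryza,Escherichia).
The smallest clade enclosing all 3 is (((Tsuga,(Nomascus,Panthera)),((Macaca,Solenopsis),Yersinia),(Drosophila,(((Salmo,Kluyveromyces),Otocyon),Apis))),(Gasterosteus,(Sorghum,(Oryza,Escherichia))),(Rattus,Cuon)); the answer is its 17 terminal taxa in alphabetical order.

Apis, Cuon, Drosophila, Escherichia, Gasterosteus, Kluyveromyces, Macaca, Nomascus, Oryza, Otocyon, Panthera, Rattus, Salmo, Solenopsis, Sorghum, Tsuga, Yersinia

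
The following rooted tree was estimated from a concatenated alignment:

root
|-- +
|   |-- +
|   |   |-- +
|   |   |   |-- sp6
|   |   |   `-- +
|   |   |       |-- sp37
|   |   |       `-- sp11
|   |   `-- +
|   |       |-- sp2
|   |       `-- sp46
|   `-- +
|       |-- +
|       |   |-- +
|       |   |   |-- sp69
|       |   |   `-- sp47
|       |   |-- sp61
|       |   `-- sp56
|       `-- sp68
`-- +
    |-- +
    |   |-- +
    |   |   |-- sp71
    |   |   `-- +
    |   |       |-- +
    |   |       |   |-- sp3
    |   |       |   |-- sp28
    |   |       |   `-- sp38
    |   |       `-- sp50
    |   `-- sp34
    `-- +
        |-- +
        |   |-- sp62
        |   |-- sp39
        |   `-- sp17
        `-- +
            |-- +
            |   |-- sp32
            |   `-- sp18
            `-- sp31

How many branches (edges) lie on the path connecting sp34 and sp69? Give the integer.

8

The MRCA of sp34 and sp69 is the root of the tree.
From sp34 up to that node: 3 branches. From sp69 up to the same node: 5 branches. Total: 3 + 5 = 8.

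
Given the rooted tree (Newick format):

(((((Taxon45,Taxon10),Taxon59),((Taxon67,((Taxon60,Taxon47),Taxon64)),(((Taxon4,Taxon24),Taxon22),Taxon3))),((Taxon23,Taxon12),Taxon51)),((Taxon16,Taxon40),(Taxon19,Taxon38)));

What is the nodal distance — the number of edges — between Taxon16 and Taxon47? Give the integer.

The MRCA of Taxon16 and Taxon47 is the root of the tree.
From Taxon16 up to that node: 3 branches. From Taxon47 up to the same node: 7 branches. Total: 3 + 7 = 10.

10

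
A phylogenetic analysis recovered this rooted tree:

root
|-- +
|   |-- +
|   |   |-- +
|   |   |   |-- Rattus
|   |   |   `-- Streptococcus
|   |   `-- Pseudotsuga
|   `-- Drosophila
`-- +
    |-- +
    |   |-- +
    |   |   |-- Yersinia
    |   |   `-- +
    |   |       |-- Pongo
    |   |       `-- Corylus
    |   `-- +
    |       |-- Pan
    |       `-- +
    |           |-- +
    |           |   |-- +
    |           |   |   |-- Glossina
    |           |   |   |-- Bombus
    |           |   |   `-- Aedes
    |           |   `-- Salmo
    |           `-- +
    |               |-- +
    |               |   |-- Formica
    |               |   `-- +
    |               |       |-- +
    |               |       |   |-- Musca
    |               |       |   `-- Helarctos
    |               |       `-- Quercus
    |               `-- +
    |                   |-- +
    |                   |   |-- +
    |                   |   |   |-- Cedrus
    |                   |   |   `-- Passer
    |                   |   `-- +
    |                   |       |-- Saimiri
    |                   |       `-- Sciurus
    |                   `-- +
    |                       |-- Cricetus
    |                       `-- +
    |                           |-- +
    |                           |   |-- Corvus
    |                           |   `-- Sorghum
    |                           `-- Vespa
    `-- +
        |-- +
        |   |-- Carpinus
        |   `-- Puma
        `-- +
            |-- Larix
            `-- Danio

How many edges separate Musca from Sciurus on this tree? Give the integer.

8

The MRCA of Musca and Sciurus is the node subtending ((Formica,((Musca,Helarctos),Quercus)),(((Cedrus,Passer),(Saimiri,Sciurus)),(Cricetus,((Corvus,Sorghum),Vespa)))).
From Musca up to that node: 4 branches. From Sciurus up to the same node: 4 branches. Total: 4 + 4 = 8.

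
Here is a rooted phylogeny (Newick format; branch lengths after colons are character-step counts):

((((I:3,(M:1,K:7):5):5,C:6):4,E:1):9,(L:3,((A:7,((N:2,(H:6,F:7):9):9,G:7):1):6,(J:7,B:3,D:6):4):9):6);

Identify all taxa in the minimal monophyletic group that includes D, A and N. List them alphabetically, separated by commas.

Tracing D: it sits inside (J,B,D).
Tracing A: it sits inside (A,((N,(H,F)),G)).
Tracing N: it sits inside (N,(H,F)).
The smallest clade enclosing all 3 is ((A,((N,(H,F)),G)),(J,B,D)); the answer is its 8 terminal taxa in alphabetical order.

A, B, D, F, G, H, J, N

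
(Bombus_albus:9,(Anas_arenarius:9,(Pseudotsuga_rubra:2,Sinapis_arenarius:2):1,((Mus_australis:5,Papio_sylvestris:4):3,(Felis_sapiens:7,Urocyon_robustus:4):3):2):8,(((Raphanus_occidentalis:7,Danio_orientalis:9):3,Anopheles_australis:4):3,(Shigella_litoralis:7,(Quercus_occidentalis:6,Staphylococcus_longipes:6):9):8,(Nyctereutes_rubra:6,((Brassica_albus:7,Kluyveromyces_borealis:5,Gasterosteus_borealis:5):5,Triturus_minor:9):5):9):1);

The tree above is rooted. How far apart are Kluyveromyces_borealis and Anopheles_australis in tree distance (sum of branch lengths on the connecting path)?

The path runs Kluyveromyces_borealis → … → MRCA → … → Anopheles_australis; the MRCA is the node subtending (((Raphanus_occidentalis,Danio_orientalis),Anopheles_australis),(Shigella_litoralis,(Quercus_occidentalis,Staphylococcus_longipes)),(Nyctereutes_rubra,((Brassica_albus,Kluyveromyces_borealis,Gasterosteus_borealis),Triturus_minor))).
Branch lengths along that path: 5 + 5 + 5 + 9 + 3 + 4 = 31.

31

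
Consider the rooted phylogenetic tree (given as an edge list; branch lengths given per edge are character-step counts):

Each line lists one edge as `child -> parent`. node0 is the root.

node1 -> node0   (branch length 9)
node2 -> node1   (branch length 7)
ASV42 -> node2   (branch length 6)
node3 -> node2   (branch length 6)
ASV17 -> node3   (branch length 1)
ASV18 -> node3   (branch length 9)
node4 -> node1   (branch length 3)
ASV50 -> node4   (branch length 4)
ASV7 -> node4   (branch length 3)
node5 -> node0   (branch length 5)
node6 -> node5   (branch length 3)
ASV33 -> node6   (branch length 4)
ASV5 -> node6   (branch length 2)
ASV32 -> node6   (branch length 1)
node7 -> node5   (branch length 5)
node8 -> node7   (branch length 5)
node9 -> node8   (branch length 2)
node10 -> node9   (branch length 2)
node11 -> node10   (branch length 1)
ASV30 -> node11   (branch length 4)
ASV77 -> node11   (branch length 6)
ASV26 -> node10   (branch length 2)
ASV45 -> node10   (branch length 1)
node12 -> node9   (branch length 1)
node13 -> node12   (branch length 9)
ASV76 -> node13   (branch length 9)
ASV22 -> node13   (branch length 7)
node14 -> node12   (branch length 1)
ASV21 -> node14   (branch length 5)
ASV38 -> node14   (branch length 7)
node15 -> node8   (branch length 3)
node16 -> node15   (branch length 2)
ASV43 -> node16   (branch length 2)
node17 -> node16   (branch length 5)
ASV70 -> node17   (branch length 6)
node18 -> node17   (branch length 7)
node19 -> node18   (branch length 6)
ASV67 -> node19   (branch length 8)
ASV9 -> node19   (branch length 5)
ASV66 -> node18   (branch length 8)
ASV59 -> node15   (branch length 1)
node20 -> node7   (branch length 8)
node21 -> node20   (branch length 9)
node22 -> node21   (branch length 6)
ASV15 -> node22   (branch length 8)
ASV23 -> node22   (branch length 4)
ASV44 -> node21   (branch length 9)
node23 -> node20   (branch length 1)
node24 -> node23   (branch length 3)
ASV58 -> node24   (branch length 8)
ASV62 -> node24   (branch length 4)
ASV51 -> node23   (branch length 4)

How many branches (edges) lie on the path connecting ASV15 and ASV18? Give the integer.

10

The MRCA of ASV15 and ASV18 is the root of the tree.
From ASV15 up to that node: 6 branches. From ASV18 up to the same node: 4 branches. Total: 6 + 4 = 10.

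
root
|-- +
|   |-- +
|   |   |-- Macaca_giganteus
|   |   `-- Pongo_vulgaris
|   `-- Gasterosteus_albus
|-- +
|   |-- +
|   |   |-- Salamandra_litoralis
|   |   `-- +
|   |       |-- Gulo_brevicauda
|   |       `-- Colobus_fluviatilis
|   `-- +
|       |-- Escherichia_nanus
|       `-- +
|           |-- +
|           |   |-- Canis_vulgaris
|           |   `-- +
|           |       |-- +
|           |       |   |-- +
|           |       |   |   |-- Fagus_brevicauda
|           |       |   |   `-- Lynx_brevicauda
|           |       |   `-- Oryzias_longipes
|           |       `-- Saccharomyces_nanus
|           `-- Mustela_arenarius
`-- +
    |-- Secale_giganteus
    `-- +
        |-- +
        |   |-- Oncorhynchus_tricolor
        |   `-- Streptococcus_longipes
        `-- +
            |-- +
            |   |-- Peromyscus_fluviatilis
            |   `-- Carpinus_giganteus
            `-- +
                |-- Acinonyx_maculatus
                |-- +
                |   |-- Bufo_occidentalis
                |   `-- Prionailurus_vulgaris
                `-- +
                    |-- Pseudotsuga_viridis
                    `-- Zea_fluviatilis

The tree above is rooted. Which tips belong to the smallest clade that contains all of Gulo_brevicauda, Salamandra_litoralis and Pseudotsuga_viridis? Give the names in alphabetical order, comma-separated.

Acinonyx_maculatus, Bufo_occidentalis, Canis_vulgaris, Carpinus_giganteus, Colobus_fluviatilis, Escherichia_nanus, Fagus_brevicauda, Gasterosteus_albus, Gulo_brevicauda, Lynx_brevicauda, Macaca_giganteus, Mustela_arenarius, Oncorhynchus_tricolor, Oryzias_longipes, Peromyscus_fluviatilis, Pongo_vulgaris, Prionailurus_vulgaris, Pseudotsuga_viridis, Saccharomyces_nanus, Salamandra_litoralis, Secale_giganteus, Streptococcus_longipes, Zea_fluviatilis

Tracing Gulo_brevicauda: it sits inside (Gulo_brevicauda,Colobus_fluviatilis).
Tracing Salamandra_litoralis: it sits inside (Salamandra_litoralis,(Gulo_brevicauda,Colobus_fluviatilis)).
Tracing Pseudotsuga_viridis: it sits inside (Pseudotsuga_viridis,Zea_fluviatilis).
The smallest clade enclosing all 3 is the whole tree (their MRCA is the root), so the answer is all 23 tips in alphabetical order.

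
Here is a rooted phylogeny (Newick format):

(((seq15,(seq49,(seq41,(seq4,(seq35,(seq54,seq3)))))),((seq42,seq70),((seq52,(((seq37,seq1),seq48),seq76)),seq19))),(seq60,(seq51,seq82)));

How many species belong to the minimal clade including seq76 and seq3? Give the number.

15

The MRCA of seq76 and seq3 is the node subtending ((seq15,(seq49,(seq41,(seq4,(seq35,(seq54,seq3)))))),((seq42,seq70),((seq52,(((seq37,seq1),seq48),seq76)),seq19))).
That clade contains 15 terminal taxa: seq1, seq15, seq19, seq3, seq35, seq37, seq4, seq41, seq42, seq48, seq49, seq52, seq54, seq70, seq76.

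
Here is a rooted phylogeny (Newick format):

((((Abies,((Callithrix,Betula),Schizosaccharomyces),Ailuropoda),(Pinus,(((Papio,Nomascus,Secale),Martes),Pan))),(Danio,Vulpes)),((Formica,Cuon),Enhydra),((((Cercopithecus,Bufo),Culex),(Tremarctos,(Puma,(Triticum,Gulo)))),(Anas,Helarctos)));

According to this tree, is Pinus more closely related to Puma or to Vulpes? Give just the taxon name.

The MRCA of Pinus and Vulpes subtends (((Abies,((Callithrix,Betula),Schizosaccharomyces),Ailuropoda),(Pinus,(((Papio,Nomascus,Secale),Martes),Pan))),(Danio,Vulpes)) (13 taxa).
The MRCA of Pinus and Puma is the root, subtending the entire tree (25 taxa).
The first is nested inside the second, so Pinus shares a more recent common ancestor with Vulpes.

Vulpes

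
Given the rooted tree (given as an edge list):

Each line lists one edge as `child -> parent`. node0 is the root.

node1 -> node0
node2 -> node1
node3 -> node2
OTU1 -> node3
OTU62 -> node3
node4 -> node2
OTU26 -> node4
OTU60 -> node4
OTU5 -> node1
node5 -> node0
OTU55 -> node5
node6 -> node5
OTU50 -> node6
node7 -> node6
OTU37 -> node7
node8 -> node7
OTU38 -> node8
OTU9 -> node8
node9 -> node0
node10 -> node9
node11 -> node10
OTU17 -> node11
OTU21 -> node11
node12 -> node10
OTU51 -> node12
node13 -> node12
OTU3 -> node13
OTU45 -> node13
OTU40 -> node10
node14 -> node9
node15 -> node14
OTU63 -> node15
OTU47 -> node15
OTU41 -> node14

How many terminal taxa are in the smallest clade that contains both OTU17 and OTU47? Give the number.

The MRCA of OTU17 and OTU47 is the node subtending (((OTU17,OTU21),(OTU51,(OTU3,OTU45)),OTU40),((OTU63,OTU47),OTU41)).
That clade contains 9 terminal taxa: OTU17, OTU21, OTU3, OTU40, OTU41, OTU45, OTU47, OTU51, OTU63.

9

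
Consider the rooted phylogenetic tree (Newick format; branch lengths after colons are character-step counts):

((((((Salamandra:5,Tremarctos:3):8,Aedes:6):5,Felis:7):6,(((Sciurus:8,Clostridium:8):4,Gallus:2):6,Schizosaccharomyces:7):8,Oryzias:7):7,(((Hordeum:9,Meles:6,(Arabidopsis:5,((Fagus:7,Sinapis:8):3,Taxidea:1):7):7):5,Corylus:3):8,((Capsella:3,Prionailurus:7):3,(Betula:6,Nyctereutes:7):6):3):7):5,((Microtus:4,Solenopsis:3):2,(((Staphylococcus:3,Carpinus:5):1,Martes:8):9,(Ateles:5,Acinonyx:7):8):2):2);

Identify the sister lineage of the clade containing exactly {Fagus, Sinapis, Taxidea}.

The clade containing exactly {Fagus, Sinapis, Taxidea} attaches to the tree at the node subtending (Arabidopsis,((Fagus,Sinapis),Taxidea)).
The other lineage descending from that same node — the sister group — is the single tip Arabidopsis.

Arabidopsis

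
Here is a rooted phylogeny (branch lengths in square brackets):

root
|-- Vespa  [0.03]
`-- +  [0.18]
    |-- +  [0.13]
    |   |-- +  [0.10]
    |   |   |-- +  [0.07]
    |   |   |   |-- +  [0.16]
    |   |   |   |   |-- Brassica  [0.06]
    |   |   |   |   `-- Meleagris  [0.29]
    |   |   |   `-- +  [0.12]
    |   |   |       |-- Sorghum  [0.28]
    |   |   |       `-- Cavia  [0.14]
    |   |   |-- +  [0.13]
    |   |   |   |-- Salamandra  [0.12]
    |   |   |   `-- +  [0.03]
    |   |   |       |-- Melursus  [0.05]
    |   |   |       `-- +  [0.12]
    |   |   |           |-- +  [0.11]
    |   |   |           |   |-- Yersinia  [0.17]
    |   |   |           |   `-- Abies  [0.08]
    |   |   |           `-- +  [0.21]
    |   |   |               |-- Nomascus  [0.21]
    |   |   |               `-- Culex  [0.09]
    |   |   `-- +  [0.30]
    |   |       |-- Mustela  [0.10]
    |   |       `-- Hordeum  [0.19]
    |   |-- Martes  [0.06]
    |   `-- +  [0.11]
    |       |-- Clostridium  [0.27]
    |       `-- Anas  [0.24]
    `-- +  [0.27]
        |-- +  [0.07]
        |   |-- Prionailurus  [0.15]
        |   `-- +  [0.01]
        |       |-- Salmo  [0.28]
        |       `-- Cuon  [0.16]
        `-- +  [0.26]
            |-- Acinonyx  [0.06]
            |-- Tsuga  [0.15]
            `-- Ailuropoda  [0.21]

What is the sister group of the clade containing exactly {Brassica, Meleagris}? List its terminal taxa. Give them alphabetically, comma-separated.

The clade containing exactly {Brassica, Meleagris} attaches to the tree at the node subtending ((Brassica,Meleagris),(Sorghum,Cavia)).
The other lineage descending from that same node — the sister group — is (Sorghum,Cavia); its 2 tips in alphabetical order are the answer.

Cavia, Sorghum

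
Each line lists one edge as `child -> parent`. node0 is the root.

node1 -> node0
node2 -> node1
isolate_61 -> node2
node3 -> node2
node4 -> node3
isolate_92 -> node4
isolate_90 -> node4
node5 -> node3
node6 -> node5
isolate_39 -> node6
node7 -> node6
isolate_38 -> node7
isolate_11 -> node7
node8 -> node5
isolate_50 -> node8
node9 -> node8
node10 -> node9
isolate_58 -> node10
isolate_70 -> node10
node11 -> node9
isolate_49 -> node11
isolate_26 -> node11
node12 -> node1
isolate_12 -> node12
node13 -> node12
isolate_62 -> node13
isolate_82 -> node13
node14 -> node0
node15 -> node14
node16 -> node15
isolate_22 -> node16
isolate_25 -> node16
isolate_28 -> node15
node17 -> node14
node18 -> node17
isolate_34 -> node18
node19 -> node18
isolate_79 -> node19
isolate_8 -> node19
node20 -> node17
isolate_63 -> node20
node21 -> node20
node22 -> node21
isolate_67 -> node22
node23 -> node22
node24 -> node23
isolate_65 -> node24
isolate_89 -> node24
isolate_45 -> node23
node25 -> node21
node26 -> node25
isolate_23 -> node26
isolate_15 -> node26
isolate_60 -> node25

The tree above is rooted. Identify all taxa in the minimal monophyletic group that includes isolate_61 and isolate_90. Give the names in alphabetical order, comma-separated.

Tracing isolate_61: it sits inside (isolate_61,((isolate_92,isolate_90),((isolate_39,(isolate_38,isolate_11)),(isolate_50,((isolate_58,isolate_70),(isolate_49,isolate_26)))))).
Tracing isolate_90: it sits inside (isolate_92,isolate_90).
The smallest clade enclosing both is (isolate_61,((isolate_92,isolate_90),((isolate_39,(isolate_38,isolate_11)),(isolate_50,((isolate_58,isolate_70),(isolate_49,isolate_26)))))); the answer is its 11 terminal taxa in alphabetical order.

isolate_11, isolate_26, isolate_38, isolate_39, isolate_49, isolate_50, isolate_58, isolate_61, isolate_70, isolate_90, isolate_92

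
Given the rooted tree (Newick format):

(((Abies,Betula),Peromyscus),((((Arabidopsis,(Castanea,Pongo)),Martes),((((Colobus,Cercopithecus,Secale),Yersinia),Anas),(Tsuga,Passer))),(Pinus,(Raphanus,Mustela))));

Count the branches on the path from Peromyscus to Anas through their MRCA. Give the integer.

The MRCA of Peromyscus and Anas is the root of the tree.
From Peromyscus up to that node: 2 branches. From Anas up to the same node: 5 branches. Total: 2 + 5 = 7.

7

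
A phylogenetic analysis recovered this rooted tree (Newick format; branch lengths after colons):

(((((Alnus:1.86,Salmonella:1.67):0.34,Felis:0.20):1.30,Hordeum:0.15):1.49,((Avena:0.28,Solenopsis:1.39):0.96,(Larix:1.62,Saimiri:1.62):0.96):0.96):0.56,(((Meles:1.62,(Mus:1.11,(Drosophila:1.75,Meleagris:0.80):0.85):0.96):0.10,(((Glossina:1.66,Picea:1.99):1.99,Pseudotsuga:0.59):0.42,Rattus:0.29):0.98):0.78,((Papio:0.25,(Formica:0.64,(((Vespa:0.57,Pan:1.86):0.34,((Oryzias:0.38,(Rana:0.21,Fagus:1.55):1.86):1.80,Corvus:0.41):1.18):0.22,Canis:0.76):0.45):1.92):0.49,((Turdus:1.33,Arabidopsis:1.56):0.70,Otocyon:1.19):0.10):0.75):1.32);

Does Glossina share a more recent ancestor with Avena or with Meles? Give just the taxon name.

Meles

The MRCA of Glossina and Meles subtends ((Meles,(Mus,(Drosophila,Meleagris))),(((Glossina,Picea),Pseudotsuga),Rattus)) (8 taxa).
The MRCA of Glossina and Avena is the root, subtending the entire tree (28 taxa).
The first is nested inside the second, so Glossina shares a more recent common ancestor with Meles.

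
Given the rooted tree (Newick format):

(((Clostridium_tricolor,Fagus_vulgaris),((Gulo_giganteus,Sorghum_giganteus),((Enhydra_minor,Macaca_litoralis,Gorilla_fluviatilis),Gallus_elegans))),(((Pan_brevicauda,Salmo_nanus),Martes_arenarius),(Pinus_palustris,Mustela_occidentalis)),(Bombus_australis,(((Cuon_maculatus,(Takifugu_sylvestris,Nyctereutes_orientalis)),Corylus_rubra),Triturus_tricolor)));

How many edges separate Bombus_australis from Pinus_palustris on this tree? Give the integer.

The MRCA of Bombus_australis and Pinus_palustris is the root of the tree.
From Bombus_australis up to that node: 2 branches. From Pinus_palustris up to the same node: 3 branches. Total: 2 + 3 = 5.

5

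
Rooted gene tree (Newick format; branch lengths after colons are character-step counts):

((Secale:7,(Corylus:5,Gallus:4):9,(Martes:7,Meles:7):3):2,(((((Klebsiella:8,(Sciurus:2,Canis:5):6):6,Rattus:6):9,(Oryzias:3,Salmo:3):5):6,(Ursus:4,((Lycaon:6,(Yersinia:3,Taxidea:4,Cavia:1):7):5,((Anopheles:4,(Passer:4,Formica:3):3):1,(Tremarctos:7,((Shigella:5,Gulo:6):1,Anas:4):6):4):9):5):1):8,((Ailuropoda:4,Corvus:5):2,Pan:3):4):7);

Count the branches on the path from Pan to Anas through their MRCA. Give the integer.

The MRCA of Pan and Anas is the node subtending (((((Klebsiella,(Sciurus,Canis)),Rattus),(Oryzias,Salmo)),(Ursus,((Lycaon,(Yersinia,Taxidea,Cavia)),((Anopheles,(Passer,Formica)),(Tremarctos,((Shigella,Gulo),Anas)))))),((Ailuropoda,Corvus),Pan)).
From Pan up to that node: 2 branches. From Anas up to the same node: 7 branches. Total: 2 + 7 = 9.

9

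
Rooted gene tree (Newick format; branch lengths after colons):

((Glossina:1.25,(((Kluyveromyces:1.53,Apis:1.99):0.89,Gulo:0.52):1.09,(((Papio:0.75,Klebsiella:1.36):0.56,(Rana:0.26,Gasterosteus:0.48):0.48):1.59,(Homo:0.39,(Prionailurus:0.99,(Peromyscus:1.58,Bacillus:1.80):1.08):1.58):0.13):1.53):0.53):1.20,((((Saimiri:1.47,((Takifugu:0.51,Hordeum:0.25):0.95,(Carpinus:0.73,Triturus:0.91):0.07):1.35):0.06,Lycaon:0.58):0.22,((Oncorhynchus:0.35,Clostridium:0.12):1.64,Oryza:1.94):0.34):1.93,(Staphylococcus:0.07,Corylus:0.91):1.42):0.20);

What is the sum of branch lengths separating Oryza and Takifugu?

5.37

The path runs Oryza → … → MRCA → … → Takifugu; the MRCA is the node subtending (((Saimiri,((Takifugu,Hordeum),(Carpinus,Triturus))),Lycaon),((Oncorhynchus,Clostridium),Oryza)).
Branch lengths along that path: 1.94 + 0.34 + 0.22 + 0.06 + 1.35 + 0.95 + 0.51 = 5.37.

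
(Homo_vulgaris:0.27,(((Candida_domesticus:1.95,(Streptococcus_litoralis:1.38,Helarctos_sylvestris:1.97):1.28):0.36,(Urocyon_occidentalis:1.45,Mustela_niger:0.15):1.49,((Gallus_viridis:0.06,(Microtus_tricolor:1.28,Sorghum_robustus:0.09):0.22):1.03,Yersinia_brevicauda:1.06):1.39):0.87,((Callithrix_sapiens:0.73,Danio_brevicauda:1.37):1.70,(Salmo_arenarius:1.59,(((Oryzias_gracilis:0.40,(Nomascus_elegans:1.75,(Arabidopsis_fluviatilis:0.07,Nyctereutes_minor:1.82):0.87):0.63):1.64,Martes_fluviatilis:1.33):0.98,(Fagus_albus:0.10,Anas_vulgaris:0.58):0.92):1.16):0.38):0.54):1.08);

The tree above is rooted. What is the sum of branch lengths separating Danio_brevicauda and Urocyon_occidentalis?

The path runs Danio_brevicauda → … → MRCA → … → Urocyon_occidentalis; the MRCA is the node subtending (((Candida_domesticus,(Streptococcus_litoralis,Helarctos_sylvestris)),(Urocyon_occidentalis,Mustela_niger),((Gallus_viridis,(Microtus_tricolor,Sorghum_robustus)),Yersinia_brevicauda)),((Callithrix_sapiens,Danio_brevicauda),(Salmo_arenarius,(((Oryzias_gracilis,(Nomascus_elegans,(Arabidopsis_fluviatilis,Nyctereutes_minor))),Martes_fluviatilis),(Fagus_albus,Anas_vulgaris))))).
Branch lengths along that path: 1.37 + 1.70 + 0.54 + 0.87 + 1.49 + 1.45 = 7.42.

7.42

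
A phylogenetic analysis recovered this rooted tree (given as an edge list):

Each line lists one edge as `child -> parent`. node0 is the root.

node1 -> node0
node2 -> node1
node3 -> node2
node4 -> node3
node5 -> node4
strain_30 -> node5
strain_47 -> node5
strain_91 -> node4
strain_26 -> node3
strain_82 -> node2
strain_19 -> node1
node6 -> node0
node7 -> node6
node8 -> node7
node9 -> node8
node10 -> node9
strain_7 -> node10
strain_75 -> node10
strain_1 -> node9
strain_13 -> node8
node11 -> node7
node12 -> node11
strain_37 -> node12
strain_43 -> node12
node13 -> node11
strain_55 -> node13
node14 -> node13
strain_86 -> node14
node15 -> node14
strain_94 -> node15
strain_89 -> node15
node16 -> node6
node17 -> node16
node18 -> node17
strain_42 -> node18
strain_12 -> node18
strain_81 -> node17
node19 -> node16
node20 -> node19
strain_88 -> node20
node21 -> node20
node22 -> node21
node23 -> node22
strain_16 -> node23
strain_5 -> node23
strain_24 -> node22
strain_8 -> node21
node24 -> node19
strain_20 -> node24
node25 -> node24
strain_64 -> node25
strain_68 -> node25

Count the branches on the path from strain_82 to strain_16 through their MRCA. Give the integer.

11

The MRCA of strain_82 and strain_16 is the root of the tree.
From strain_82 up to that node: 3 branches. From strain_16 up to the same node: 8 branches. Total: 3 + 8 = 11.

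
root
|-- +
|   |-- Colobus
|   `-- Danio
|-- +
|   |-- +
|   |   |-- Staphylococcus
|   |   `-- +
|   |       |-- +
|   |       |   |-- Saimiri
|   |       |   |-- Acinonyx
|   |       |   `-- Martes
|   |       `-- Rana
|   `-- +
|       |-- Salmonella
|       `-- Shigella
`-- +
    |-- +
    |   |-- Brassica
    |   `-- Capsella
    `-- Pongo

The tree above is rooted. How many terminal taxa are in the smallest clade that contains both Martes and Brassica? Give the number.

12

The MRCA of Martes and Brassica is the root, so the clade is the entire tree.
That clade contains 12 terminal taxa: Acinonyx, Brassica, Capsella, Colobus, Danio, Martes, Pongo, Rana, Saimiri, Salmonella, Shigella, Staphylococcus.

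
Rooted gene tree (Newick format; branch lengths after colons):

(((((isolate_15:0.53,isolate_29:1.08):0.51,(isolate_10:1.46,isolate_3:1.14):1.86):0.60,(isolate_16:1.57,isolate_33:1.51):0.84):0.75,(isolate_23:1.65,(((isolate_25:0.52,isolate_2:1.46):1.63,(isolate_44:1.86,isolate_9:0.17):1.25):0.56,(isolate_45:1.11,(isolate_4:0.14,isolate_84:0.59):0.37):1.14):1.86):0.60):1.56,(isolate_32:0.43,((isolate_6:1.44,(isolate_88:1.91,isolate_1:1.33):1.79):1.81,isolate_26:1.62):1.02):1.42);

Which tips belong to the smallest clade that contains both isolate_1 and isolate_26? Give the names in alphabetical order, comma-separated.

Tracing isolate_1: it sits inside (isolate_88,isolate_1).
Tracing isolate_26: it sits inside ((isolate_6,(isolate_88,isolate_1)),isolate_26).
The smallest clade enclosing both is ((isolate_6,(isolate_88,isolate_1)),isolate_26); the answer is its 4 terminal taxa in alphabetical order.

isolate_1, isolate_26, isolate_6, isolate_88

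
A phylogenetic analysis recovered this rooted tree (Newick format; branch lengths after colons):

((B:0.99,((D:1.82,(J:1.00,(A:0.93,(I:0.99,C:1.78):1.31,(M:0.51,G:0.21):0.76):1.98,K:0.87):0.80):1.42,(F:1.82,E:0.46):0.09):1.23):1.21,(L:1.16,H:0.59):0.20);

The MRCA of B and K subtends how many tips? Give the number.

11

The MRCA of B and K is the node subtending (B,((D,(J,(A,(I,C),(M,G)),K)),(F,E))).
That clade contains 11 terminal taxa: A, B, C, D, E, F, G, I, J, K, M.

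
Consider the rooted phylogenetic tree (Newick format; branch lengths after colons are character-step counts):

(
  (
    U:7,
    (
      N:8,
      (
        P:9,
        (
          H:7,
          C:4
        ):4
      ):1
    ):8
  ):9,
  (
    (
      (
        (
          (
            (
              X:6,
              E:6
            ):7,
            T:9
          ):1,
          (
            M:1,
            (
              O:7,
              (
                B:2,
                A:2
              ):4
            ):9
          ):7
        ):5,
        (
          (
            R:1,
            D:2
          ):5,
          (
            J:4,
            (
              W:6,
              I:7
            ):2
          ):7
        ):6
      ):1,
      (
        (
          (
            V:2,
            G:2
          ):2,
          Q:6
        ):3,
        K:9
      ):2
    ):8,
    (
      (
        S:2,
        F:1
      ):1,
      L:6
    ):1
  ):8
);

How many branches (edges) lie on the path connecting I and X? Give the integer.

8

The MRCA of I and X is the node subtending ((((X,E),T),(M,(O,(B,A)))),((R,D),(J,(W,I)))).
From I up to that node: 4 branches. From X up to the same node: 4 branches. Total: 4 + 4 = 8.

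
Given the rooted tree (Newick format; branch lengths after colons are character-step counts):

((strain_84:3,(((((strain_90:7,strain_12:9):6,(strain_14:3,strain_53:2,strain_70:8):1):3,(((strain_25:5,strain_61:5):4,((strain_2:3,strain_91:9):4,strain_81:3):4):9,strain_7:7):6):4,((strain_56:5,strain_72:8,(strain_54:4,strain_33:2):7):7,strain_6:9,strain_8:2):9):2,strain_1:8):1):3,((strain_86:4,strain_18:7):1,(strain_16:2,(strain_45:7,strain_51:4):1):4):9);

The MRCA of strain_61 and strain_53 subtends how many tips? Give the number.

The MRCA of strain_61 and strain_53 is the node subtending (((strain_90,strain_12),(strain_14,strain_53,strain_70)),(((strain_25,strain_61),((strain_2,strain_91),strain_81)),strain_7)).
That clade contains 11 terminal taxa: strain_12, strain_14, strain_2, strain_25, strain_53, strain_61, strain_7, strain_70, strain_81, strain_90, strain_91.

11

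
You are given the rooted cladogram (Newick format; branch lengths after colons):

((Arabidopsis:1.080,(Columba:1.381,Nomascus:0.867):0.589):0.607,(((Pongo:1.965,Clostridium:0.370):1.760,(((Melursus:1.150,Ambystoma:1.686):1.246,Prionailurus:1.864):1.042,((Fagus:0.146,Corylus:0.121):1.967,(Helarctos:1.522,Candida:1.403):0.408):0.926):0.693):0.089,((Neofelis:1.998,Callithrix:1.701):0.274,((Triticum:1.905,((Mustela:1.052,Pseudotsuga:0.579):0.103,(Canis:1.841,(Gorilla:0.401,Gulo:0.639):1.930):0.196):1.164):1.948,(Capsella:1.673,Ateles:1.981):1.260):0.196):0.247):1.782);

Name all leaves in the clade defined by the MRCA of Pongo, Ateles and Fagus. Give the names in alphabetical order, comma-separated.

Tracing Pongo: it sits inside (Pongo,Clostridium).
Tracing Ateles: it sits inside (Capsella,Ateles).
Tracing Fagus: it sits inside (Fagus,Corylus).
The smallest clade enclosing all 3 is (((Pongo,Clostridium),(((Melursus,Ambystoma),Prionailurus),((Fagus,Corylus),(Helarctos,Candida)))),((Neofelis,Callithrix),((Triticum,((Mustela,Pseudotsuga),(Canis,(Gorilla,Gulo)))),(Capsella,Ateles)))); the answer is its 19 terminal taxa in alphabetical order.

Ambystoma, Ateles, Callithrix, Candida, Canis, Capsella, Clostridium, Corylus, Fagus, Gorilla, Gulo, Helarctos, Melursus, Mustela, Neofelis, Pongo, Prionailurus, Pseudotsuga, Triticum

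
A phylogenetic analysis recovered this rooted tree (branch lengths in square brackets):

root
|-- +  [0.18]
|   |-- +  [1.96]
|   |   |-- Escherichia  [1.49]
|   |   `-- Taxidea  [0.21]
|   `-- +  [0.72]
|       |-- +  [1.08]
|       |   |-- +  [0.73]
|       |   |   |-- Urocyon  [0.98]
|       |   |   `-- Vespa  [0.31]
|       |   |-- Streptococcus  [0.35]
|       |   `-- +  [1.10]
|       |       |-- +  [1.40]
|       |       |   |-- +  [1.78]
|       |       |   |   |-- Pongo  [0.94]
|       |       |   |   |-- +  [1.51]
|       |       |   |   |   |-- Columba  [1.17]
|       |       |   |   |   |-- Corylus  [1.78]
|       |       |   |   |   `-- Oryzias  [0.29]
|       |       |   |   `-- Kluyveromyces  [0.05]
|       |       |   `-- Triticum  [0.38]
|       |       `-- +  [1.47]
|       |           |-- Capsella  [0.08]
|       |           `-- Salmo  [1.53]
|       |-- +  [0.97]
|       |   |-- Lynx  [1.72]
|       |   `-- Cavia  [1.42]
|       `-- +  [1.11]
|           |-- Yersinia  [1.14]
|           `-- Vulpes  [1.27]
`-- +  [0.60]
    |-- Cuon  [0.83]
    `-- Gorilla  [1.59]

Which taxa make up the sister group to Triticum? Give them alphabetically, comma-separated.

Triticum attaches to the tree at the node subtending ((Pongo,(Columba,Corylus,Oryzias),Kluyveromyces),Triticum).
The other lineage descending from that same node — the sister group — is (Pongo,(Columba,Corylus,Oryzias),Kluyveromyces); its 5 tips in alphabetical order are the answer.

Columba, Corylus, Kluyveromyces, Oryzias, Pongo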